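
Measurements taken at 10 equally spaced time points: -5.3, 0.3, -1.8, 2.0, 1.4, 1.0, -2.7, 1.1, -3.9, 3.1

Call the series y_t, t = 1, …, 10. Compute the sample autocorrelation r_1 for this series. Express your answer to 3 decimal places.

Mean ȳ = (-5.3 + 0.3 − 1.8 + 2.0 + 1.4 + 1.0 − 2.7 + 1.1 − 3.9 + 3.1)/10 = -0.4800
Numerator Σ_{t=1}^{9}(y_t−ȳ)(y_{t+1}−ȳ) = -25.0584
Denominator Σ(y_t−ȳ)² = 69.3960
r_1 = -25.0584 / 69.3960 = -0.361

-0.361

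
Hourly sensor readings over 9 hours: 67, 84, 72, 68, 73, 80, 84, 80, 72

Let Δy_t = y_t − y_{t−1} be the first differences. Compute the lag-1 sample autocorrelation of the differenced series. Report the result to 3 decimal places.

First differences Δy: 17, -12, -4, 5, 7, 4, -4, -8
Mean of differences = 0.6250
Numerator Σ(Δy_t−Δȳ)(Δy_{t+1}−Δȳ) = -94.8906
Denominator Σ(Δy_t−Δȳ)² = 615.8750
r_1(Δy) = -94.8906 / 615.8750 = -0.154

-0.154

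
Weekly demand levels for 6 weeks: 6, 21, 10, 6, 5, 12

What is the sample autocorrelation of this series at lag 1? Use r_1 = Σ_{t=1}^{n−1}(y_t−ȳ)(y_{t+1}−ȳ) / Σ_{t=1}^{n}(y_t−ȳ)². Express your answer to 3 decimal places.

-0.187

Mean ȳ = (6 + 21 + 10 + 6 + 5 + 12)/6 = 10.0000
Deviations from mean: -4.0000, 11.0000, 0.0000, -4.0000, -5.0000, 2.0000
Σ(y_t−ȳ)(y_{t+1}−ȳ) = (-44.0000) + (0.0000) + (0.0000) + (20.0000) + (-10.0000) = -34.0000
Denominator Σ(y_t−ȳ)² = 182.0000
r_1 = -34.0000 / 182.0000 = -0.187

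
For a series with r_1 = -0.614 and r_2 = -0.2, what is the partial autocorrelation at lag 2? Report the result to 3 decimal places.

φ_{22} = (r_2 − r_1²) / (1 − r_1²)
r_1² = (-0.614)² = 0.376996
Numerator = -0.2 − 0.3770 = -0.5770; denominator = 1 − 0.3770 = 0.6230
φ_{22} = -0.5770 / 0.6230 = -0.926

-0.926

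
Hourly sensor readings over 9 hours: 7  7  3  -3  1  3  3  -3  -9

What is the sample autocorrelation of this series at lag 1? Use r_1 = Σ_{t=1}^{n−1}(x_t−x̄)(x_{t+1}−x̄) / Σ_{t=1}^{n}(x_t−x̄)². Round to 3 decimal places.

0.352

Mean x̄ = (7 + 7 + 3 − 3 + 1 + 3 + 3 − 3 − 9)/9 = 1.0000
Numerator Σ_{t=1}^{8}(x_t−x̄)(x_{t+1}−x̄) = 76.0000
Denominator Σ(x_t−x̄)² = 216.0000
r_1 = 76.0000 / 216.0000 = 0.352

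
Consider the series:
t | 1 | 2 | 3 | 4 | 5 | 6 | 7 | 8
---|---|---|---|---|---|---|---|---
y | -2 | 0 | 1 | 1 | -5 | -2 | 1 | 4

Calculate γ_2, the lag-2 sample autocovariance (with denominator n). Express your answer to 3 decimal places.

Mean ȳ = (-2 + 0 + 1 + 1 − 5 − 2 + 1 + 4)/8 = -0.2500
Σ_{t=1}^{6}(y_t−ȳ)(y_{t+2}−ȳ) = -23.3750
γ_2 = -23.3750 / 8 = -2.922

-2.922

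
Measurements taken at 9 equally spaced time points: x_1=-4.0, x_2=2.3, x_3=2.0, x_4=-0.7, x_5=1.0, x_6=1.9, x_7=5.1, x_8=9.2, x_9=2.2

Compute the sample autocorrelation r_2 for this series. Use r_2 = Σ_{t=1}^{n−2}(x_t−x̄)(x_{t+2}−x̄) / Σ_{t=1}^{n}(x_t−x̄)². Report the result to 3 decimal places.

Mean x̄ = (-4.0 + 2.3 + 2.0 − 0.7 + 1.0 + 1.9 + 5.1 + 9.2 + 2.2)/9 = 2.1111
Numerator Σ_{t=1}^{7}(x_t−x̄)(x_{t+2}−x̄) = -3.6869
Denominator Σ(x_t−x̄)² = 105.7689
r_2 = -3.6869 / 105.7689 = -0.035

-0.035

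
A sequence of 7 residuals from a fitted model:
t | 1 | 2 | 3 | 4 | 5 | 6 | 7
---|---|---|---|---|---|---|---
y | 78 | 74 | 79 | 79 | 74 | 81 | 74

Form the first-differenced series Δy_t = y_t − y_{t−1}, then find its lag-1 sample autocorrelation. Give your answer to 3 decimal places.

-0.618

First differences Δy: -4, 5, 0, -5, 7, -7
Mean of differences = -0.6667
Numerator Σ(Δy_t−Δȳ)(Δy_{t+1}−Δȳ) = -99.7778
Denominator Σ(Δy_t−Δȳ)² = 161.3333
r_1(Δy) = -99.7778 / 161.3333 = -0.618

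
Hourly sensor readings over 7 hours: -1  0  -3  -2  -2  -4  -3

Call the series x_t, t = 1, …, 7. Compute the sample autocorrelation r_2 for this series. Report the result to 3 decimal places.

-0.109

Mean x̄ = (-1 + 0 − 3 − 2 − 2 − 4 − 3)/7 = -2.1429
Σ(x_t−x̄)(x_{t+2}−x̄) = (-0.9796) + (0.3061) + (-0.1224) + (-0.2653) + (-0.1224) = -1.1837
Denominator Σ(x_t−x̄)² = 10.8571
r_2 = -1.1837 / 10.8571 = -0.109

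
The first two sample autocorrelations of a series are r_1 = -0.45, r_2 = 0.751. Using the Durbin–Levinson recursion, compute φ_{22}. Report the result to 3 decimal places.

0.688

φ_{22} = (r_2 − r_1²) / (1 − r_1²)
r_1² = (-0.45)² = 0.2025
Numerator = 0.751 − 0.2025 = 0.5485; denominator = 1 − 0.2025 = 0.7975
φ_{22} = 0.5485 / 0.7975 = 0.688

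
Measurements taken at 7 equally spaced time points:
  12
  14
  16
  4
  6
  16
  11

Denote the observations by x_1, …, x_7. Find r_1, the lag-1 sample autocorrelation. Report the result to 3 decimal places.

-0.055

Mean x̄ = (12 + 14 + 16 + 4 + 6 + 16 + 11)/7 = 11.2857
Deviations from mean: 0.7143, 2.7143, 4.7143, -7.2857, -5.2857, 4.7143, -0.2857
Σ(x_t−x̄)(x_{t+1}−x̄) = (1.9388) + (12.7959) + (-34.3469) + (38.5102) + (-24.9184) + (-1.3469) = -7.3673
Denominator Σ(x_t−x̄)² = 133.4286
r_1 = -7.3673 / 133.4286 = -0.055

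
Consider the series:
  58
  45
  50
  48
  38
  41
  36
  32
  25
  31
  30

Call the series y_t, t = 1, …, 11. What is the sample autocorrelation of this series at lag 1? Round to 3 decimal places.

Mean ȳ = (58 + 45 + 50 + 48 + 38 + 41 + 36 + 32 + 25 + 31 + 30)/11 = 39.4545
Numerator Σ_{t=1}^{10}(y_t−ȳ)(y_{t+1}−ȳ) = 567.0661
Denominator Σ(y_t−ȳ)² = 1000.7273
r_1 = 567.0661 / 1000.7273 = 0.567

0.567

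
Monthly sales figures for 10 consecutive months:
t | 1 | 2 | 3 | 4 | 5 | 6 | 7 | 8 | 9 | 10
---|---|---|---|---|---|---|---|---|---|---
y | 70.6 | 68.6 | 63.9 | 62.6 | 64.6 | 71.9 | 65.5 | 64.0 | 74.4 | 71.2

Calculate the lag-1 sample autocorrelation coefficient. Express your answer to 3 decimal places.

Mean ȳ = (70.6 + 68.6 + 63.9 + 62.6 + 64.6 + 71.9 + 65.5 + 64.0 + 74.4 + 71.2)/10 = 67.7300
Numerator Σ_{t=1}^{9}(y_t−ȳ)(y_{t+1}−ȳ) = 19.1021
Denominator Σ(y_t−ȳ)² = 152.5810
r_1 = 19.1021 / 152.5810 = 0.125

0.125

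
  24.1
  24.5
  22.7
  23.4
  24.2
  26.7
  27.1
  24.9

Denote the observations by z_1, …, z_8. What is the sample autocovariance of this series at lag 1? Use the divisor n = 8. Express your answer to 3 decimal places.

1.006

Mean z̄ = (24.1 + 24.5 + 22.7 + 23.4 + 24.2 + 26.7 + 27.1 + 24.9)/8 = 24.7000
Σ_{t=1}^{7}(z_t−z̄)(z_{t+1}−z̄) = 8.0500
γ_1 = 8.0500 / 8 = 1.006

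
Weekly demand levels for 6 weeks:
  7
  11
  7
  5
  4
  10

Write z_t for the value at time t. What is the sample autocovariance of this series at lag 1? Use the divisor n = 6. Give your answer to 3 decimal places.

-0.463

Mean z̄ = (7 + 11 + 7 + 5 + 4 + 10)/6 = 7.3333
Σ_{t=1}^{5}(z_t−z̄)(z_{t+1}−z̄) = -2.7778
γ_1 = -2.7778 / 6 = -0.463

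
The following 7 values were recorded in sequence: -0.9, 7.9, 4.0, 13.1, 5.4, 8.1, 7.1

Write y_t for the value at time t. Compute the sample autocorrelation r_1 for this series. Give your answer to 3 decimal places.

-0.341

Mean ȳ = (-0.9 + 7.9 + 4.0 + 13.1 + 5.4 + 8.1 + 7.1)/7 = 6.3857
Deviations from mean: -7.2857, 1.5143, -2.3857, 6.7143, -0.9857, 1.7143, 0.7143
Σ(y_t−ȳ)(y_{t+1}−ȳ) = (-11.0327) + (-3.6127) + (-16.0184) + (-6.6184) + (-1.6898) + (1.2245) = -37.7473
Denominator Σ(y_t−ȳ)² = 110.5686
r_1 = -37.7473 / 110.5686 = -0.341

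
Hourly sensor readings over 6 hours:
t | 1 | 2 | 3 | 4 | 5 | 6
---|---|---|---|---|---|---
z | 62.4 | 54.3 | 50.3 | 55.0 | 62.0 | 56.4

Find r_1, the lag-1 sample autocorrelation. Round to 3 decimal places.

Mean z̄ = (62.4 + 54.3 + 50.3 + 55.0 + 62.0 + 56.4)/6 = 56.7333
Deviations from mean: 5.6667, -2.4333, -6.4333, -1.7333, 5.2667, -0.3333
Numerator Σ_{t=1}^{5}(z_t−z̄)(z_{t+1}−z̄) = 2.1322
Denominator Σ(z_t−z̄)² = 110.2733
r_1 = 2.1322 / 110.2733 = 0.019

0.019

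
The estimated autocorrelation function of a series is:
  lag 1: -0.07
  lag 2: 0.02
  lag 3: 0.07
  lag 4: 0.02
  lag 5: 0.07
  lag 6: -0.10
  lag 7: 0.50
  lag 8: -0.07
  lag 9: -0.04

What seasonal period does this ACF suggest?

7

The largest autocorrelation is r_7 = 0.50; the remaining lags stay at or below 0.07.
The dominant spike at lag 7 indicates a seasonal period of 7.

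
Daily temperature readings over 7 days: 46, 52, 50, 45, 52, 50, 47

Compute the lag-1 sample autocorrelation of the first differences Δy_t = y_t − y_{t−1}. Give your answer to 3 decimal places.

-0.352

First differences Δy: 6, -2, -5, 7, -2, -3
Mean of differences = 0.1667
Numerator Σ(Δy_t−Δȳ)(Δy_{t+1}−Δȳ) = -44.6944
Denominator Σ(Δy_t−Δȳ)² = 126.8333
r_1(Δy) = -44.6944 / 126.8333 = -0.352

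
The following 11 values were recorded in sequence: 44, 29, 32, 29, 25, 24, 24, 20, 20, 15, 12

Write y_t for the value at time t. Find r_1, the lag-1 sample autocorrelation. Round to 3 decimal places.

Mean ȳ = (44 + 29 + 32 + 29 + 25 + 24 + 24 + 20 + 20 + 15 + 12)/11 = 24.9091
Numerator Σ_{t=1}^{10}(y_t−ȳ)(y_{t+1}−ȳ) = 342.3554
Denominator Σ(y_t−ȳ)² = 762.9091
r_1 = 342.3554 / 762.9091 = 0.449

0.449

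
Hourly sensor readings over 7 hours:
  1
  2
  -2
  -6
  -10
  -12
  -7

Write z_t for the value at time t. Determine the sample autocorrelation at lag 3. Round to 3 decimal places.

-0.347

Mean z̄ = (1 + 2 − 2 − 6 − 10 − 12 − 7)/7 = -4.8571
Numerator Σ_{t=1}^{4}(z_t−z̄)(z_{t+3}−z̄) = -59.9184
Denominator Σ(z_t−z̄)² = 172.8571
r_3 = -59.9184 / 172.8571 = -0.347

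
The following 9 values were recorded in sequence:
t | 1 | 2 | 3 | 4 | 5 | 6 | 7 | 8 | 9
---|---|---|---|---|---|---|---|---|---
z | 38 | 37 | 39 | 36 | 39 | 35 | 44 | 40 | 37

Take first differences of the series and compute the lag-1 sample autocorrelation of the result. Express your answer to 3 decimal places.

First differences Δz: -1, 2, -3, 3, -4, 9, -4, -3
Mean of differences = -0.1250
Numerator Σ(Δz_t−Δz̄)(Δz_{t+1}−Δz̄) = -88.6406
Denominator Σ(Δz_t−Δz̄)² = 144.8750
r_1(Δz) = -88.6406 / 144.8750 = -0.612

-0.612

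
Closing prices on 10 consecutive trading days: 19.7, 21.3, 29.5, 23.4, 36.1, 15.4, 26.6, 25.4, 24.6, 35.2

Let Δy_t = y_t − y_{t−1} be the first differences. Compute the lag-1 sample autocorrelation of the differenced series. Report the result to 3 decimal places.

-0.702

First differences Δy: 1.6, 8.2, -6.1, 12.7, -20.7, 11.2, -1.2, -0.8, 10.6
Mean of differences = 1.7222
Numerator Σ(Δy_t−Δȳ)(Δy_{t+1}−Δȳ) = -638.7094
Denominator Σ(Δy_t−Δȳ)² = 909.9756
r_1(Δy) = -638.7094 / 909.9756 = -0.702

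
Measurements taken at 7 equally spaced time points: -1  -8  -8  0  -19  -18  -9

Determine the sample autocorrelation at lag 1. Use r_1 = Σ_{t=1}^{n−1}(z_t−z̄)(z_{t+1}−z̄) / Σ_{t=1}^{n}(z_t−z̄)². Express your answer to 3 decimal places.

0.055

Mean z̄ = (-1 − 8 − 8 + 0 − 19 − 18 − 9)/7 = -9.0000
Σ(z_t−z̄)(z_{t+1}−z̄) = (8.0000) + (1.0000) + (9.0000) + (-90.0000) + (90.0000) + (0.0000) = 18.0000
Denominator Σ(z_t−z̄)² = 328.0000
r_1 = 18.0000 / 328.0000 = 0.055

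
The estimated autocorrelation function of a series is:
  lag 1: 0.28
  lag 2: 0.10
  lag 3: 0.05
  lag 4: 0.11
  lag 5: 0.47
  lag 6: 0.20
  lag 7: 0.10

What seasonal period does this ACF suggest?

The largest autocorrelation is r_5 = 0.47; the remaining lags stay at or below 0.28. The elevated value at lag 1 (0.28), dropping to 0.10 at lag 2, reflects decaying short-term dependence rather than seasonality.
The dominant spike at lag 5 indicates a seasonal period of 5.

5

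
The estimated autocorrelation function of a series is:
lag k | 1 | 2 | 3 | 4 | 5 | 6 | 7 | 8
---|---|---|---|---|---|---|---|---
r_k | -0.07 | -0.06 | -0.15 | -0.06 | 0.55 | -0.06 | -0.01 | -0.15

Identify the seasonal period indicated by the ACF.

The largest autocorrelation is r_5 = 0.55; the remaining lags stay at or below -0.01.
The dominant spike at lag 5 indicates a seasonal period of 5.

5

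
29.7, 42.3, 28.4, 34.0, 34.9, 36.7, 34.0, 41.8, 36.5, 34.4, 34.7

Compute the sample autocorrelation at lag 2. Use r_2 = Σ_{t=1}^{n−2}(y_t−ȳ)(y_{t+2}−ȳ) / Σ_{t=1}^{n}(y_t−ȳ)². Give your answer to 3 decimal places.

Mean ȳ = (29.7 + 42.3 + 28.4 + 34.0 + 34.9 + 36.7 + 34.0 + 41.8 + 36.5 + 34.4 + 34.7)/11 = 35.2182
Numerator Σ_{t=1}^{9}(y_t−ȳ)(y_{t+2}−ȳ) = 31.8912
Denominator Σ(y_t−ȳ)² = 178.2564
r_2 = 31.8912 / 178.2564 = 0.179

0.179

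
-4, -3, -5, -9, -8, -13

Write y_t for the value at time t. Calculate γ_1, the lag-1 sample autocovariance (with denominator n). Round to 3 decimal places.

Mean ȳ = (-4 − 3 − 5 − 9 − 8 − 13)/6 = -7.0000
Σ_{t=1}^{5}(y_t−ȳ)(y_{t+1}−ȳ) = 24.0000
γ_1 = 24.0000 / 6 = 4.000

4.000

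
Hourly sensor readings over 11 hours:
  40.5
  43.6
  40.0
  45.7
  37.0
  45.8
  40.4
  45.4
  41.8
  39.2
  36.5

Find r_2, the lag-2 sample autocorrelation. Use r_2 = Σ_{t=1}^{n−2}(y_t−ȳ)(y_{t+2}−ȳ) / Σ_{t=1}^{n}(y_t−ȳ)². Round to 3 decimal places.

Mean ȳ = (40.5 + 43.6 + 40.0 + 45.7 + 37.0 + 45.8 + 40.4 + 45.4 + 41.8 + 39.2 + 36.5)/11 = 41.4455
Numerator Σ_{t=1}^{9}(y_t−ȳ)(y_{t+2}−ȳ) = 46.3495
Denominator Σ(y_t−ȳ)² = 110.8073
r_2 = 46.3495 / 110.8073 = 0.418

0.418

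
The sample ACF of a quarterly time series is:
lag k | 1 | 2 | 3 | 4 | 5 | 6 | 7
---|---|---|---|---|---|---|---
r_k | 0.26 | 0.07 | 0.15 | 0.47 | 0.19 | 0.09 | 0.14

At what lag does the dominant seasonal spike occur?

The largest autocorrelation is r_4 = 0.47; the remaining lags stay at or below 0.26. The elevated value at lag 1 (0.26), dropping to 0.07 at lag 2, reflects decaying short-term dependence rather than seasonality.
The dominant spike at lag 4 indicates a seasonal period of 4.

4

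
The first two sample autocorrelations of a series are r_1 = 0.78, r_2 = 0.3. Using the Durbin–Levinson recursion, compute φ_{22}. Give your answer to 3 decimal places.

φ_{22} = (r_2 − r_1²) / (1 − r_1²)
r_1² = (0.78)² = 0.6084
Numerator = 0.3 − 0.6084 = -0.3084; denominator = 1 − 0.6084 = 0.3916
φ_{22} = -0.3084 / 0.3916 = -0.788

-0.788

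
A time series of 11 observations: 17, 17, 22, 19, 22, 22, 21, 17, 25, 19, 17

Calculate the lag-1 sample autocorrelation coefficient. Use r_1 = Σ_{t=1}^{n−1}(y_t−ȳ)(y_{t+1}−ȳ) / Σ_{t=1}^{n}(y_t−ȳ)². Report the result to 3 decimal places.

Mean ȳ = (17 + 17 + 22 + 19 + 22 + 22 + 21 + 17 + 25 + 19 + 17)/11 = 19.8182
Numerator Σ_{t=1}^{10}(y_t−ȳ)(y_{t+1}−ȳ) = -14.3058
Denominator Σ(y_t−ȳ)² = 75.6364
r_1 = -14.3058 / 75.6364 = -0.189

-0.189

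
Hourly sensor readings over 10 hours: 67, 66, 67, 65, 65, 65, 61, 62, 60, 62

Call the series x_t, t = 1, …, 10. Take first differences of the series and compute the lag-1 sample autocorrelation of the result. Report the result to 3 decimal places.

-0.590

First differences Δx: -1, 1, -2, 0, 0, -4, 1, -2, 2
Mean of differences = -0.5556
Numerator Σ(Δx_t−Δx̄)(Δx_{t+1}−Δx̄) = -16.6420
Denominator Σ(Δx_t−Δx̄)² = 28.2222
r_1(Δx) = -16.6420 / 28.2222 = -0.590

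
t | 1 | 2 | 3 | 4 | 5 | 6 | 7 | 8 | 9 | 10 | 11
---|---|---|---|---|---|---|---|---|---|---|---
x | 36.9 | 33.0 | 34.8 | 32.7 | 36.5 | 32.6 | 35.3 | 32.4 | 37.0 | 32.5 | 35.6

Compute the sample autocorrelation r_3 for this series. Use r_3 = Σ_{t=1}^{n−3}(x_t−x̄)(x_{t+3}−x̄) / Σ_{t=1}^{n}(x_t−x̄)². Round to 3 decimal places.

Mean x̄ = (36.9 + 33.0 + 34.8 + 32.7 + 36.5 + 32.6 + 35.3 + 32.4 + 37.0 + 32.5 + 35.6)/11 = 34.4818
Numerator Σ_{t=1}^{8}(x_t−x̄)(x_{t+3}−x̄) = -22.2455
Denominator Σ(x_t−x̄)² = 35.4564
r_3 = -22.2455 / 35.4564 = -0.627

-0.627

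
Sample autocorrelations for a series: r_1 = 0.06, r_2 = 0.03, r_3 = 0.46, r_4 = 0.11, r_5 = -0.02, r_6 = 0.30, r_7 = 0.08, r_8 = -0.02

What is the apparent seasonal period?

3

The largest autocorrelation is r_3 = 0.46, with a weaker echo at lag 6 (0.30); the remaining lags stay at or below 0.11.
The dominant spike at lag 3 indicates a seasonal period of 3.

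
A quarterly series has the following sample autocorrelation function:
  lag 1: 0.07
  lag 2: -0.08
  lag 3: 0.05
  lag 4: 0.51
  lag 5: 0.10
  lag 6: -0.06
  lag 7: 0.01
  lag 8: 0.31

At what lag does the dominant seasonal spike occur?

The largest autocorrelation is r_4 = 0.51, with a weaker echo at lag 8 (0.31); the remaining lags stay at or below 0.10.
The dominant spike at lag 4 indicates a seasonal period of 4.

4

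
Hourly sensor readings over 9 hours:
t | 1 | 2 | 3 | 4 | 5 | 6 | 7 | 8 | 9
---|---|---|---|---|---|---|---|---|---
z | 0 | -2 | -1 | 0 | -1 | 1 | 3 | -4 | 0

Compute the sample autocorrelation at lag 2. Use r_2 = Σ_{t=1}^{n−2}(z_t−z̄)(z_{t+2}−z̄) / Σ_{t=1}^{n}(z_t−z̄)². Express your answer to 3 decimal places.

-0.182

Mean z̄ = (0 − 2 − 1 + 0 − 1 + 1 + 3 − 4 + 0)/9 = -0.4444
Numerator Σ_{t=1}^{7}(z_t−z̄)(z_{t+2}−z̄) = -5.5062
Denominator Σ(z_t−z̄)² = 30.2222
r_2 = -5.5062 / 30.2222 = -0.182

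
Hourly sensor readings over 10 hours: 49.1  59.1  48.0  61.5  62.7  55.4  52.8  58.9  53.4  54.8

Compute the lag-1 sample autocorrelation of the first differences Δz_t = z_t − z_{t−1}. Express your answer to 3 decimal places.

First differences Δz: 10.0, -11.1, 13.5, 1.2, -7.3, -2.6, 6.1, -5.5, 1.4
Mean of differences = 0.6333
Numerator Σ(Δz_t−Δz̄)(Δz_{t+1}−Δz̄) = -288.3311
Denominator Σ(Δz_t−Δz̄)² = 532.7600
r_1(Δz) = -288.3311 / 532.7600 = -0.541

-0.541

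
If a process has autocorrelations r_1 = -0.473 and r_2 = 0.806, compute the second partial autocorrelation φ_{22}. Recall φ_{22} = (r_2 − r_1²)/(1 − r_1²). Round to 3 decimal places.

0.750

φ_{22} = (r_2 − r_1²) / (1 − r_1²)
r_1² = (-0.473)² = 0.223729
Numerator = 0.806 − 0.2237 = 0.5823; denominator = 1 − 0.2237 = 0.7763
φ_{22} = 0.5823 / 0.7763 = 0.750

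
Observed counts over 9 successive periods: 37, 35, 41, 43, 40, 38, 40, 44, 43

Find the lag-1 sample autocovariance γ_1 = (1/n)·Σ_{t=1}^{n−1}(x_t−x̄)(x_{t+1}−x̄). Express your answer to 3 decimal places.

2.764

Mean x̄ = (37 + 35 + 41 + 43 + 40 + 38 + 40 + 44 + 43)/9 = 40.1111
Σ_{t=1}^{8}(x_t−x̄)(x_{t+1}−x̄) = 24.8765
γ_1 = 24.8765 / 9 = 2.764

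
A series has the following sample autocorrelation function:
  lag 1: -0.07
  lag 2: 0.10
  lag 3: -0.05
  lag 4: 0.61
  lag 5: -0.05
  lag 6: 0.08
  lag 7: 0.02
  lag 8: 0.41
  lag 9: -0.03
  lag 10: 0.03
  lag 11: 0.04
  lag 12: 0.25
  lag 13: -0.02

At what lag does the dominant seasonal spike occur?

The largest autocorrelation is r_4 = 0.61, with weaker echoes at lags 8 (0.41) and 12 (0.25); the remaining lags stay at or below 0.10.
The dominant spike at lag 4 indicates a seasonal period of 4.

4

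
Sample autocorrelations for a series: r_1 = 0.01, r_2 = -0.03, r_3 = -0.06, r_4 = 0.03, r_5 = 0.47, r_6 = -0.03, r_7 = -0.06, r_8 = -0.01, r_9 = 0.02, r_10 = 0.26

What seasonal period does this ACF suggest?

5

The largest autocorrelation is r_5 = 0.47, with a weaker echo at lag 10 (0.26); the remaining lags stay at or below 0.03.
The dominant spike at lag 5 indicates a seasonal period of 5.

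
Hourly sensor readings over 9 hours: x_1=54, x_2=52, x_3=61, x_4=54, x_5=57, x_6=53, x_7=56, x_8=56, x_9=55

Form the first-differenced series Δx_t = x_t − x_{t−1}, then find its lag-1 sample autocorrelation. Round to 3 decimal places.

First differences Δx: -2, 9, -7, 3, -4, 3, 0, -1
Mean of differences = 0.1250
Numerator Σ(Δx_t−Δx̄)(Δx_{t+1}−Δx̄) = -126.5156
Denominator Σ(Δx_t−Δx̄)² = 168.8750
r_1(Δx) = -126.5156 / 168.8750 = -0.749

-0.749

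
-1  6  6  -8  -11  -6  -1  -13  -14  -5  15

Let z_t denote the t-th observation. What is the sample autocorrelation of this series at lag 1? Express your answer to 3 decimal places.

Mean z̄ = (-1 + 6 + 6 − 8 − 11 − 6 − 1 − 13 − 14 − 5 + 15)/11 = -2.9091
Numerator Σ_{t=1}^{10}(z_t−z̄)(z_{t+1}−z̄) = 189.7190
Denominator Σ(z_t−z̄)² = 816.9091
r_1 = 189.7190 / 816.9091 = 0.232

0.232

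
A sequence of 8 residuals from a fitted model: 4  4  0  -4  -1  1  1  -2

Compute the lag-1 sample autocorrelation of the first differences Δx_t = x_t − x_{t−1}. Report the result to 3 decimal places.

0.137

First differences Δx: 0, -4, -4, 3, 2, 0, -3
Mean of differences = -0.8571
Numerator Σ(Δx_t−Δx̄)(Δx_{t+1}−Δx̄) = 6.6939
Denominator Σ(Δx_t−Δx̄)² = 48.8571
r_1(Δx) = 6.6939 / 48.8571 = 0.137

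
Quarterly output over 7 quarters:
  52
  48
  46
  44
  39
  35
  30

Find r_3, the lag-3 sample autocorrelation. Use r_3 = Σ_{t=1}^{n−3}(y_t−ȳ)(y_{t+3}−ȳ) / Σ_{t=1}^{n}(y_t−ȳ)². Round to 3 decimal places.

-0.140

Mean ȳ = (52 + 48 + 46 + 44 + 39 + 35 + 30)/7 = 42.0000
Deviations from mean: 10.0000, 6.0000, 4.0000, 2.0000, -3.0000, -7.0000, -12.0000
Numerator Σ_{t=1}^{4}(y_t−ȳ)(y_{t+3}−ȳ) = -50.0000
Denominator Σ(y_t−ȳ)² = 358.0000
r_3 = -50.0000 / 358.0000 = -0.140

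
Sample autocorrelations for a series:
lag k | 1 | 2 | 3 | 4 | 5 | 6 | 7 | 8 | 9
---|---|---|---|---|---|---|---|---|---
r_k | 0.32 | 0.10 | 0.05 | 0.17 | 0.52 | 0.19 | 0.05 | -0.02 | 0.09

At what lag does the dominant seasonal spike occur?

5

The largest autocorrelation is r_5 = 0.52; the remaining lags stay at or below 0.32. The elevated value at lag 1 (0.32), dropping to 0.10 at lag 2, reflects decaying short-term dependence rather than seasonality.
The dominant spike at lag 5 indicates a seasonal period of 5.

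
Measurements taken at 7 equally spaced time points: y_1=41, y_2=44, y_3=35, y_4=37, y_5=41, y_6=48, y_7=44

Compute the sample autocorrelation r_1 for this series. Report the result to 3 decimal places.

Mean ȳ = (41 + 44 + 35 + 37 + 41 + 48 + 44)/7 = 41.4286
Deviations from mean: -0.4286, 2.5714, -6.4286, -4.4286, -0.4286, 6.5714, 2.5714
Numerator Σ_{t=1}^{6}(y_t−ȳ)(y_{t+1}−ȳ) = 26.8163
Denominator Σ(y_t−ȳ)² = 117.7143
r_1 = 26.8163 / 117.7143 = 0.228

0.228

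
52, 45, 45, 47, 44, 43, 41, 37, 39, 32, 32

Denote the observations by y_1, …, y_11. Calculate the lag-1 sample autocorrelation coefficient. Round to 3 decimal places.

Mean ȳ = (52 + 45 + 45 + 47 + 44 + 43 + 41 + 37 + 39 + 32 + 32)/11 = 41.5455
Numerator Σ_{t=1}^{10}(y_t−ȳ)(y_{t+1}−ȳ) = 212.5207
Denominator Σ(y_t−ȳ)² = 380.7273
r_1 = 212.5207 / 380.7273 = 0.558

0.558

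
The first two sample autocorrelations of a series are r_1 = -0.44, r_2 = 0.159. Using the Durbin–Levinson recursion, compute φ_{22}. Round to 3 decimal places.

φ_{22} = (r_2 − r_1²) / (1 − r_1²)
r_1² = (-0.44)² = 0.1936
Numerator = 0.159 − 0.1936 = -0.0346; denominator = 1 − 0.1936 = 0.8064
φ_{22} = -0.0346 / 0.8064 = -0.043

-0.043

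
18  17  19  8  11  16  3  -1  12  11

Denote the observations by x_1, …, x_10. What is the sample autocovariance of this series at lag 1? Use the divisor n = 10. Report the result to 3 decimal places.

Mean x̄ = (18 + 17 + 19 + 8 + 11 + 16 + 3 − 1 + 12 + 11)/10 = 11.4000
Σ_{t=1}^{9}(x_t−x̄)(x_{t+1}−x̄) = 111.0400
γ_1 = 111.0400 / 10 = 11.104

11.104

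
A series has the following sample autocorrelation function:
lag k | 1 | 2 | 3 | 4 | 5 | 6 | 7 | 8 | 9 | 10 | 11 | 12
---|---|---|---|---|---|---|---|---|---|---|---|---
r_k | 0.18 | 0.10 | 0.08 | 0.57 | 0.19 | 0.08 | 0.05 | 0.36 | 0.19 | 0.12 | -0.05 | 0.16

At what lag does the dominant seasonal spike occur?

4

The largest autocorrelation is r_4 = 0.57, with a weaker echo at lag 8 (0.36); the remaining lags stay at or below 0.19.
The dominant spike at lag 4 indicates a seasonal period of 4.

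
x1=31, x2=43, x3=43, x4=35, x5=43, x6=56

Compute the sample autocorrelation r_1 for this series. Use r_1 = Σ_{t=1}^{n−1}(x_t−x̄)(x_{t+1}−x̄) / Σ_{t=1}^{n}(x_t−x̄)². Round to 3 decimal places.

Mean x̄ = (31 + 43 + 43 + 35 + 43 + 56)/6 = 41.8333
Deviations from mean: -10.8333, 1.1667, 1.1667, -6.8333, 1.1667, 14.1667
Numerator Σ_{t=1}^{5}(x_t−x̄)(x_{t+1}−x̄) = -10.6944
Denominator Σ(x_t−x̄)² = 368.8333
r_1 = -10.6944 / 368.8333 = -0.029

-0.029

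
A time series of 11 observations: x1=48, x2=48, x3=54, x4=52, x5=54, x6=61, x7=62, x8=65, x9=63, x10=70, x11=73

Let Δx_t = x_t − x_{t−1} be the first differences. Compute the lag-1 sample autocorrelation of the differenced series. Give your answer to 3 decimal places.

First differences Δx: 0, 6, -2, 2, 7, 1, 3, -2, 7, 3
Mean of differences = 2.5000
Numerator Σ(Δx_t−Δx̄)(Δx_{t+1}−Δx̄) = -52.2500
Denominator Σ(Δx_t−Δx̄)² = 102.5000
r_1(Δx) = -52.2500 / 102.5000 = -0.510

-0.510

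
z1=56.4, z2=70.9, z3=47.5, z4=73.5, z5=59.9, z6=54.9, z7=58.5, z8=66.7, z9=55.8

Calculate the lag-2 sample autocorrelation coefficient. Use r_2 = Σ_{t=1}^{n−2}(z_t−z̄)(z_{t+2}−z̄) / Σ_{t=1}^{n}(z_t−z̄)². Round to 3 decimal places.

Mean z̄ = (56.4 + 70.9 + 47.5 + 73.5 + 59.9 + 54.9 + 58.5 + 66.7 + 55.8)/9 = 60.4556
Numerator Σ_{t=1}^{7}(z_t−z̄)(z_{t+2}−z̄) = 99.0116
Denominator Σ(z_t−z̄)² = 559.2022
r_2 = 99.0116 / 559.2022 = 0.177

0.177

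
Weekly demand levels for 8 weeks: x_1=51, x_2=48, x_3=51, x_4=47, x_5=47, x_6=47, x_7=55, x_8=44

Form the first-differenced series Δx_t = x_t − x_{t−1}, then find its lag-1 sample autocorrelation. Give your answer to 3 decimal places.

-0.486

First differences Δx: -3, 3, -4, 0, 0, 8, -11
Mean of differences = -1.0000
Numerator Σ(Δx_t−Δx̄)(Δx_{t+1}−Δx̄) = -103.0000
Denominator Σ(Δx_t−Δx̄)² = 212.0000
r_1(Δx) = -103.0000 / 212.0000 = -0.486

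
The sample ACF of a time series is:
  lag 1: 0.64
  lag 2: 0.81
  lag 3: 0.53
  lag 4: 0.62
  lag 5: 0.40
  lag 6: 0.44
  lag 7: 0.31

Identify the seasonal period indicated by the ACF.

The largest autocorrelation is r_2 = 0.81; the remaining lags stay at or below 0.64.
The dominant spike at lag 2 indicates a seasonal period of 2.

2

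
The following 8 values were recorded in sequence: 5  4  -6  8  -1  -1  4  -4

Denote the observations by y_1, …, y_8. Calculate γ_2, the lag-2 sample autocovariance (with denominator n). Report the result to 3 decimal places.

Mean ȳ = (5 + 4 − 6 + 8 − 1 − 1 + 4 − 4)/8 = 1.1250
Deviations: 3.8750, 2.8750, -7.1250, 6.8750, -2.1250, -2.1250, 2.8750, -5.1250
Σ_{t=1}^{6}(y_t−ȳ)(y_{t+2}−ȳ) = -2.5313
γ_2 = -2.5313 / 8 = -0.316

-0.316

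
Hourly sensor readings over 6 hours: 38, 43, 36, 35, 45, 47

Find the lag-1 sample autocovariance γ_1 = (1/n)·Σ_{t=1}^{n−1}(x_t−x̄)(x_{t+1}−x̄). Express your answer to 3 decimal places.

2.037

Mean x̄ = (38 + 43 + 36 + 35 + 45 + 47)/6 = 40.6667
Deviations: -2.6667, 2.3333, -4.6667, -5.6667, 4.3333, 6.3333
Σ_{t=1}^{5}(x_t−x̄)(x_{t+1}−x̄) = 12.2222
γ_1 = 12.2222 / 6 = 2.037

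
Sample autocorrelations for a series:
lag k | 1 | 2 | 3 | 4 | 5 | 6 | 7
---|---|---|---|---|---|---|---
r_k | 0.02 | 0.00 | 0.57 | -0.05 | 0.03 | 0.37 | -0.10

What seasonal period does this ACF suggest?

The largest autocorrelation is r_3 = 0.57, with a weaker echo at lag 6 (0.37); the remaining lags stay at or below 0.03.
The dominant spike at lag 3 indicates a seasonal period of 3.

3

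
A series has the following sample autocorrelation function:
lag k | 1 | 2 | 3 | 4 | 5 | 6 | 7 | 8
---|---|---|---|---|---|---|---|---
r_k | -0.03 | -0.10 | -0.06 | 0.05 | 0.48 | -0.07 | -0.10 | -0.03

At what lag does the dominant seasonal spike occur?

5

The largest autocorrelation is r_5 = 0.48; the remaining lags stay at or below 0.05.
The dominant spike at lag 5 indicates a seasonal period of 5.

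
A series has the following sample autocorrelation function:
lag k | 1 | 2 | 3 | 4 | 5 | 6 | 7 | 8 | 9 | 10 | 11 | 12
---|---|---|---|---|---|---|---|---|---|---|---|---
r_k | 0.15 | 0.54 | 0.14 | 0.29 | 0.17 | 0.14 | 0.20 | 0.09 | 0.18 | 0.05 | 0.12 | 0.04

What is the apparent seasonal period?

The largest autocorrelation is r_2 = 0.54, with a weaker echo at lag 4 (0.29); the remaining lags stay at or below 0.20.
The dominant spike at lag 2 indicates a seasonal period of 2.

2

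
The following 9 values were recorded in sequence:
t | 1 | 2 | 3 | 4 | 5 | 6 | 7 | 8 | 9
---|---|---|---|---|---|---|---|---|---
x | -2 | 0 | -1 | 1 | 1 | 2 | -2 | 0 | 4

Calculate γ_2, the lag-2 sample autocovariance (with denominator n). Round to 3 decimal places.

Mean x̄ = (-2 + 0 − 1 + 1 + 1 + 2 − 2 + 0 + 4)/9 = 0.3333
Σ_{t=1}^{7}(x_t−x̄)(x_{t+2}−x̄) = -7.5556
γ_2 = -7.5556 / 9 = -0.840

-0.840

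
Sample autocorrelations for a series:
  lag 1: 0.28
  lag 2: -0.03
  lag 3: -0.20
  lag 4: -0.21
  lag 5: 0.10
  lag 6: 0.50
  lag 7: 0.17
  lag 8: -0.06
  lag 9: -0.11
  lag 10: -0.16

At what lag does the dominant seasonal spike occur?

6

The largest autocorrelation is r_6 = 0.50; the remaining lags stay at or below 0.28.
The dominant spike at lag 6 indicates a seasonal period of 6.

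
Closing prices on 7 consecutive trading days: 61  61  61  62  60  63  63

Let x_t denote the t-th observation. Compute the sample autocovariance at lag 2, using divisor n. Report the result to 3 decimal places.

Mean x̄ = (61 + 61 + 61 + 62 + 60 + 63 + 63)/7 = 61.5714
Deviations: -0.5714, -0.5714, -0.5714, 0.4286, -1.5714, 1.4286, 1.4286
Σ_{t=1}^{5}(x_t−x̄)(x_{t+2}−x̄) = -0.6531
γ_2 = -0.6531 / 7 = -0.093

-0.093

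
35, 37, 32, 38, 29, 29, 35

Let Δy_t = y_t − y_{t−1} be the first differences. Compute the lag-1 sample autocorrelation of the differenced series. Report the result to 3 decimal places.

First differences Δy: 2, -5, 6, -9, 0, 6
Mean of differences = 0.0000
Numerator Σ(Δy_t−Δȳ)(Δy_{t+1}−Δȳ) = -94.0000
Denominator Σ(Δy_t−Δȳ)² = 182.0000
r_1(Δy) = -94.0000 / 182.0000 = -0.516

-0.516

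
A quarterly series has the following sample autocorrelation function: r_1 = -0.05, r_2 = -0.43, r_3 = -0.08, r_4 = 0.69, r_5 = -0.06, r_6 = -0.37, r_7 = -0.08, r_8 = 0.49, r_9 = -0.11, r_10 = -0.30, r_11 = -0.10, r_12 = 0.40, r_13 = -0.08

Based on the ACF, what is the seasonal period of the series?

4

The largest autocorrelation is r_4 = 0.69, with weaker echoes at lags 8 (0.49) and 12 (0.40); the remaining lags stay at or below -0.05.
The dominant spike at lag 4 indicates a seasonal period of 4.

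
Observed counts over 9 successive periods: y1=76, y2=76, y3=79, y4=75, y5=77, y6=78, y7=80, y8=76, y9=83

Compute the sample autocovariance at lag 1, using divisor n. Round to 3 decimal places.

-1.462

Mean ȳ = (76 + 76 + 79 + 75 + 77 + 78 + 80 + 76 + 83)/9 = 77.7778
Σ_{t=1}^{8}(y_t−ȳ)(y_{t+1}−ȳ) = -13.1605
γ_1 = -13.1605 / 9 = -1.462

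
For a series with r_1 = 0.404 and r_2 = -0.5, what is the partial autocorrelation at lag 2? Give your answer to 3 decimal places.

-0.793

φ_{22} = (r_2 − r_1²) / (1 − r_1²)
r_1² = (0.404)² = 0.163216
Numerator = -0.5 − 0.1632 = -0.6632; denominator = 1 − 0.1632 = 0.8368
φ_{22} = -0.6632 / 0.8368 = -0.793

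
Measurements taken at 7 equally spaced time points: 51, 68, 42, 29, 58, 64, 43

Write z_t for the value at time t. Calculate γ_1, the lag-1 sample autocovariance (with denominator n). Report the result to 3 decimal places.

-17.195

Mean z̄ = (51 + 68 + 42 + 29 + 58 + 64 + 43)/7 = 50.7143
Deviations: 0.2857, 17.2857, -8.7143, -21.7143, 7.2857, 13.2857, -7.7143
Σ_{t=1}^{6}(z_t−z̄)(z_{t+1}−z̄) = -120.3673
γ_1 = -120.3673 / 7 = -17.195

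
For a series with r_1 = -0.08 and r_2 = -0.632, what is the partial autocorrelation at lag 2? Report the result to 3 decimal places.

φ_{22} = (r_2 − r_1²) / (1 − r_1²)
r_1² = (-0.08)² = 0.0064
Numerator = -0.632 − 0.0064 = -0.6384; denominator = 1 − 0.0064 = 0.9936
φ_{22} = -0.6384 / 0.9936 = -0.643

-0.643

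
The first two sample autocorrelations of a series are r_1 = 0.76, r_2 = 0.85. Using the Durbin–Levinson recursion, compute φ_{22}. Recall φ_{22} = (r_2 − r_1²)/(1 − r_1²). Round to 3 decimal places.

φ_{22} = (r_2 − r_1²) / (1 − r_1²)
r_1² = (0.76)² = 0.5776
Numerator = 0.85 − 0.5776 = 0.2724; denominator = 1 − 0.5776 = 0.4224
φ_{22} = 0.2724 / 0.4224 = 0.645

0.645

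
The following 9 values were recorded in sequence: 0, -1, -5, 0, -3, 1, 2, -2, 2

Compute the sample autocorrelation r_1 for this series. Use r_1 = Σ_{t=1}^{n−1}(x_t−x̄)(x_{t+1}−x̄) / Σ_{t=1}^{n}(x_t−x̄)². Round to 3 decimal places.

-0.222

Mean x̄ = (0 − 1 − 5 + 0 − 3 + 1 + 2 − 2 + 2)/9 = -0.6667
Numerator Σ_{t=1}^{8}(x_t−x̄)(x_{t+1}−x̄) = -9.7778
Denominator Σ(x_t−x̄)² = 44.0000
r_1 = -9.7778 / 44.0000 = -0.222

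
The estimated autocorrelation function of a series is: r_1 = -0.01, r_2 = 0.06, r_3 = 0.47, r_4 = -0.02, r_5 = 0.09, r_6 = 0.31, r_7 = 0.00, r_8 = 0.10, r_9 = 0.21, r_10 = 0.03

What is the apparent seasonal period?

The largest autocorrelation is r_3 = 0.47, with weaker echoes at lags 6 (0.31) and 9 (0.21); the remaining lags stay at or below 0.10.
The dominant spike at lag 3 indicates a seasonal period of 3.

3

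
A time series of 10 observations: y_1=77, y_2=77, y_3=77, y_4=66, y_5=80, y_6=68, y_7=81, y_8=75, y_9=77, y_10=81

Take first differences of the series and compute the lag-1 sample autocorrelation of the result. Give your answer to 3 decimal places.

First differences Δy: 0, 0, -11, 14, -12, 13, -6, 2, 4
Mean of differences = 0.4444
Numerator Σ(Δy_t−Δȳ)(Δy_{t+1}−Δȳ) = -560.1975
Denominator Σ(Δy_t−Δȳ)² = 684.2222
r_1(Δy) = -560.1975 / 684.2222 = -0.819

-0.819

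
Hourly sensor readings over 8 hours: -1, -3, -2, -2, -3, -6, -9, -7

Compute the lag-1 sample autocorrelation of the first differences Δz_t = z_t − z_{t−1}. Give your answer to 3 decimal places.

First differences Δz: -2, 1, 0, -1, -3, -3, 2
Mean of differences = -0.8571
Numerator Σ(Δz_t−Δz̄)(Δz_{t+1}−Δz̄) = -1.8776
Denominator Σ(Δz_t−Δz̄)² = 22.8571
r_1(Δz) = -1.8776 / 22.8571 = -0.082

-0.082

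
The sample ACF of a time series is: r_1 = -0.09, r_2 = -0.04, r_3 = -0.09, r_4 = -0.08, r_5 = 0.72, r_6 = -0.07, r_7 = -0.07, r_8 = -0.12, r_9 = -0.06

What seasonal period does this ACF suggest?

5

The largest autocorrelation is r_5 = 0.72; the remaining lags stay at or below -0.04.
The dominant spike at lag 5 indicates a seasonal period of 5.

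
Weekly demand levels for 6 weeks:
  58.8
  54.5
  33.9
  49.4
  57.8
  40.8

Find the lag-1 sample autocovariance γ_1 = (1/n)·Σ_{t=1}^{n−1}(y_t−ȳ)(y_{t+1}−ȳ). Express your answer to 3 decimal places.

Mean ȳ = (58.8 + 54.5 + 33.9 + 49.4 + 57.8 + 40.8)/6 = 49.2000
Σ_{t=1}^{5}(y_t−ȳ)(y_{t+1}−ȳ) = -103.7900
γ_1 = -103.7900 / 6 = -17.298

-17.298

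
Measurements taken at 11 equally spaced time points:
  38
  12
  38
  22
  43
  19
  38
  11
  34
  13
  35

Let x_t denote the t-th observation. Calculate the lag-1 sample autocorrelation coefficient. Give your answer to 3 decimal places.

-0.784

Mean x̄ = (38 + 12 + 38 + 22 + 43 + 19 + 38 + 11 + 34 + 13 + 35)/11 = 27.5455
Numerator Σ_{t=1}^{10}(x_t−x̄)(x_{t+1}−x̄) = -1172.2066
Denominator Σ(x_t−x̄)² = 1494.7273
r_1 = -1172.2066 / 1494.7273 = -0.784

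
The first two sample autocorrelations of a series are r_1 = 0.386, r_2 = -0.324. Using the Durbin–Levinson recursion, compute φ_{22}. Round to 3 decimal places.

-0.556

φ_{22} = (r_2 − r_1²) / (1 − r_1²)
r_1² = (0.386)² = 0.148996
Numerator = -0.324 − 0.1490 = -0.4730; denominator = 1 − 0.1490 = 0.8510
φ_{22} = -0.4730 / 0.8510 = -0.556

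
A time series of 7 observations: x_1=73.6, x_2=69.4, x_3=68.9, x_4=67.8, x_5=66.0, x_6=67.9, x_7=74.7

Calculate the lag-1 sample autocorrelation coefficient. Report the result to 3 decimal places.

Mean x̄ = (73.6 + 69.4 + 68.9 + 67.8 + 66.0 + 67.9 + 74.7)/7 = 69.7571
Numerator Σ_{t=1}^{6}(x_t−x̄)(x_{t+1}−x̄) = 5.7624
Denominator Σ(x_t−x̄)² = 61.4571
r_1 = 5.7624 / 61.4571 = 0.094

0.094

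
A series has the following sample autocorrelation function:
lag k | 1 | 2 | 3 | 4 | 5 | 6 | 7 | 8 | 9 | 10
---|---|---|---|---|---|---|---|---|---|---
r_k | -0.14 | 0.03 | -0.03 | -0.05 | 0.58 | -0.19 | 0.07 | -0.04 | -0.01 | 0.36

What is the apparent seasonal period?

5

The largest autocorrelation is r_5 = 0.58, with a weaker echo at lag 10 (0.36); the remaining lags stay at or below 0.07.
The dominant spike at lag 5 indicates a seasonal period of 5.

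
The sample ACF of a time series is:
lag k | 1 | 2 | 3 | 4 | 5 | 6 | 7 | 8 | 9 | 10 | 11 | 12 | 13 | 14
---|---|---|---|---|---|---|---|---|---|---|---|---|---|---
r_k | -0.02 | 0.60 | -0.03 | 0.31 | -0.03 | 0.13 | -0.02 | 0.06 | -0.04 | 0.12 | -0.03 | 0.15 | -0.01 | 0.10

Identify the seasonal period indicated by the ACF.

The largest autocorrelation is r_2 = 0.60, with weaker echoes at lags 4 (0.31) and 12 (0.15); the remaining lags stay at or below 0.13.
The dominant spike at lag 2 indicates a seasonal period of 2.

2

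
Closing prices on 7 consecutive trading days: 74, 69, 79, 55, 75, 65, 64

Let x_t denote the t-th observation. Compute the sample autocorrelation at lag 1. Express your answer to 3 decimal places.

-0.575

Mean x̄ = (74 + 69 + 79 + 55 + 75 + 65 + 64)/7 = 68.7143
Deviations from mean: 5.2857, 0.2857, 10.2857, -13.7143, 6.2857, -3.7143, -4.7143
Σ(x_t−x̄)(x_{t+1}−x̄) = (1.5102) + (2.9388) + (-141.0612) + (-86.2041) + (-23.3469) + (17.5102) = -228.6531
Denominator Σ(x_t−x̄)² = 397.4286
r_1 = -228.6531 / 397.4286 = -0.575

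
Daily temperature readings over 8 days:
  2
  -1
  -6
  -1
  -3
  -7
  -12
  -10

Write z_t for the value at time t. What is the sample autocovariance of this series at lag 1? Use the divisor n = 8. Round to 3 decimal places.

Mean z̄ = (2 − 1 − 6 − 1 − 3 − 7 − 12 − 10)/8 = -4.7500
Σ_{t=1}^{7}(z_t−z̄)(z_{t+1}−z̄) = 72.9375
γ_1 = 72.9375 / 8 = 9.117

9.117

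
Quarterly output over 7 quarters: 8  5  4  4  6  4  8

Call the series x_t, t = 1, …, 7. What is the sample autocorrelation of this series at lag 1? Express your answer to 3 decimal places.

-0.161

Mean x̄ = (8 + 5 + 4 + 4 + 6 + 4 + 8)/7 = 5.5714
Deviations from mean: 2.4286, -0.5714, -1.5714, -1.5714, 0.4286, -1.5714, 2.4286
Numerator Σ_{t=1}^{6}(x_t−x̄)(x_{t+1}−x̄) = -3.1837
Denominator Σ(x_t−x̄)² = 19.7143
r_1 = -3.1837 / 19.7143 = -0.161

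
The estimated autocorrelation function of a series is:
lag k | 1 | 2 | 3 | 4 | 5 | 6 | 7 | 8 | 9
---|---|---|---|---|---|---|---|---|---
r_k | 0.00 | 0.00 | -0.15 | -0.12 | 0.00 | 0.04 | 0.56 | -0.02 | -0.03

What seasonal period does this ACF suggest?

The largest autocorrelation is r_7 = 0.56; the remaining lags stay at or below 0.04.
The dominant spike at lag 7 indicates a seasonal period of 7.

7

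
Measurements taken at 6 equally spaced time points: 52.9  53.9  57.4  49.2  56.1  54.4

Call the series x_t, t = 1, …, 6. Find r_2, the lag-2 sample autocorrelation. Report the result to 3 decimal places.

Mean x̄ = (52.9 + 53.9 + 57.4 + 49.2 + 56.1 + 54.4)/6 = 53.9833
Σ(x_t−x̄)(x_{t+2}−x̄) = (-3.7014) + (0.3986) + (7.2319) + (-1.9931) = 1.9361
Denominator Σ(x_t−x̄)² = 40.3883
r_2 = 1.9361 / 40.3883 = 0.048

0.048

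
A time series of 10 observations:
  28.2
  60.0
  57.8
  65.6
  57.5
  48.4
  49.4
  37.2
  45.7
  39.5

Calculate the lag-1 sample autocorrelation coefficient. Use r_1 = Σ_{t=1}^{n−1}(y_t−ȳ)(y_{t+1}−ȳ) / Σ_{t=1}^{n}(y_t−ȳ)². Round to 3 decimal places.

Mean ȳ = (28.2 + 60.0 + 57.8 + 65.6 + 57.5 + 48.4 + 49.4 + 37.2 + 45.7 + 39.5)/10 = 48.9300
Numerator Σ_{t=1}^{9}(y_t−ȳ)(y_{t+1}−ȳ) = 217.4771
Denominator Σ(y_t−ȳ)² = 1219.7410
r_1 = 217.4771 / 1219.7410 = 0.178

0.178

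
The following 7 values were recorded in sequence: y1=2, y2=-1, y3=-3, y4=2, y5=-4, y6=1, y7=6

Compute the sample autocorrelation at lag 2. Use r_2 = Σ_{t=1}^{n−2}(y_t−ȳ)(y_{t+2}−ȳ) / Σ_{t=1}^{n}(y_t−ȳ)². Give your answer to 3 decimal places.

Mean ȳ = (2 − 1 − 3 + 2 − 4 + 1 + 6)/7 = 0.4286
Numerator Σ_{t=1}^{5}(y_t−ȳ)(y_{t+2}−ȳ) = -16.2245
Denominator Σ(y_t−ȳ)² = 69.7143
r_2 = -16.2245 / 69.7143 = -0.233

-0.233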